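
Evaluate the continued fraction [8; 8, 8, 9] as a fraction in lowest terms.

4817/593

Fold from the inside: start with 9/1.
  8 + 1/9 = 73/9
  8 + 9/73 = 593/73
  8 + 73/593 = 4817/593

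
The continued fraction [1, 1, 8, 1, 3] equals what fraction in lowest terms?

Fold from the inside: start with 3/1.
  1 + 1/3 = 4/3
  8 + 3/4 = 35/4
  1 + 4/35 = 39/35
  1 + 35/39 = 74/39

74/39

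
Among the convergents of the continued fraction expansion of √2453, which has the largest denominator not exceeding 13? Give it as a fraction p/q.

√2453 = [49; 1, 1, 8, 1, 1, 98, …] (period length 6).
Convergents:
  p_0/q_0 = 49/1
  p_1/q_1 = 50/1
  p_2/q_2 = 99/2
  p_3/q_3 = 842/17
q_2 = 2 ≤ 13 < 17 = q_3, so the answer is 99/2.

99/2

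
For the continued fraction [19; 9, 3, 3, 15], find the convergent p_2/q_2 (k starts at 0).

535/28

Using pₖ = aₖpₖ₋₁ + pₖ₋₂, qₖ = aₖqₖ₋₁ + qₖ₋₂ (with p₋₁=1, p₋₂=0, q₋₁=0, q₋₂=1):
  k=0: a=19, p=19, q=1
  k=1: a=9, p=172, q=9
  k=2: a=3, p=535, q=28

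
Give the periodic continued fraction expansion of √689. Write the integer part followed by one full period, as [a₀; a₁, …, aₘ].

a₀ = ⌊√689⌋ = 26.

[26; 4, 52]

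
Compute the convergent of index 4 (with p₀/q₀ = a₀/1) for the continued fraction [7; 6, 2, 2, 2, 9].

551/77

Using pₖ = aₖpₖ₋₁ + pₖ₋₂, qₖ = aₖqₖ₋₁ + qₖ₋₂ (with p₋₁=1, p₋₂=0, q₋₁=0, q₋₂=1):
  k=0: a=7, p=7, q=1
  k=1: a=6, p=43, q=6
  k=2: a=2, p=93, q=13
  k=3: a=2, p=229, q=32
  k=4: a=2, p=551, q=77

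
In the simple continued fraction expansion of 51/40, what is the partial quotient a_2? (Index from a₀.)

51 = 1·40 + 11   →  a_0 = 1
40 = 3·11 + 7   →  a_1 = 3
11 = 1·7 + 4   →  a_2 = 1

1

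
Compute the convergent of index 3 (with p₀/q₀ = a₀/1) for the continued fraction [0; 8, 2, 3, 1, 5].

7/59

Using pₖ = aₖpₖ₋₁ + pₖ₋₂, qₖ = aₖqₖ₋₁ + qₖ₋₂ (with p₋₁=1, p₋₂=0, q₋₁=0, q₋₂=1):
  k=0: a=0, p=0, q=1
  k=1: a=8, p=1, q=8
  k=2: a=2, p=2, q=17
  k=3: a=3, p=7, q=59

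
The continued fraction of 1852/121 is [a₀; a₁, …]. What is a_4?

1852 = 15·121 + 37   →  a_0 = 15
121 = 3·37 + 10   →  a_1 = 3
37 = 3·10 + 7   →  a_2 = 3
10 = 1·7 + 3   →  a_3 = 1
7 = 2·3 + 1   →  a_4 = 2

2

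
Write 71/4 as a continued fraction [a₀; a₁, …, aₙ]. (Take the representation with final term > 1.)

[17; 1, 3]

71 = 17·4 + 3
4 = 1·3 + 1
3 = 3·1 + 0  (stop)
So 71/4 = [17; 1, 3].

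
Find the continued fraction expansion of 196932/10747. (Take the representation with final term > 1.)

196932 = 18·10747 + 3486
10747 = 3·3486 + 289
3486 = 12·289 + 18
289 = 16·18 + 1
18 = 18·1 + 0  (stop)
So 196932/10747 = [18; 3, 12, 16, 18].

[18; 3, 12, 16, 18]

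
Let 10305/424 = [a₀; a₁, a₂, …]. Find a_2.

10305 = 24·424 + 129   →  a_0 = 24
424 = 3·129 + 37   →  a_1 = 3
129 = 3·37 + 18   →  a_2 = 3

3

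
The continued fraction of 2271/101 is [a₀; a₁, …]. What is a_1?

2271 = 22·101 + 49   →  a_0 = 22
101 = 2·49 + 3   →  a_1 = 2

2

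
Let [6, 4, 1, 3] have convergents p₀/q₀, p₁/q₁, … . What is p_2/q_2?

Using pₖ = aₖpₖ₋₁ + pₖ₋₂, qₖ = aₖqₖ₋₁ + qₖ₋₂ (with p₋₁=1, p₋₂=0, q₋₁=0, q₋₂=1):
  k=0: a=6, p=6, q=1
  k=1: a=4, p=25, q=4
  k=2: a=1, p=31, q=5

31/5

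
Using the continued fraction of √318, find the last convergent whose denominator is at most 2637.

√318 = [17; 1, 4, 1, 34, …] (period length 4).
Convergents:
  p_0/q_0 = 17/1
  p_1/q_1 = 18/1
  p_2/q_2 = 89/5
  p_3/q_3 = 107/6
  p_4/q_4 = 3727/209
  p_5/q_5 = 3834/215
  p_6/q_6 = 19063/1069
  p_7/q_7 = 22897/1284
  p_8/q_8 = 797561/44725
q_7 = 1284 ≤ 2637 < 44725 = q_8, so the answer is 22897/1284.

22897/1284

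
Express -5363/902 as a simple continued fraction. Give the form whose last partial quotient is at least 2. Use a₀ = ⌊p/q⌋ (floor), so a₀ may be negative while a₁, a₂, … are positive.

-5363 = -6×902 + 49
902 = 18×49 + 20
49 = 2×20 + 9
20 = 2×9 + 2
9 = 4×2 + 1
2 = 2×1 + 0  (stop)
So -5363/902 = [-6; 18, 2, 2, 4, 2].

[-6; 18, 2, 2, 4, 2]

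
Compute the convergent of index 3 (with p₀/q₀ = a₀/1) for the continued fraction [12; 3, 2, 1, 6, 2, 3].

Using pₖ = aₖpₖ₋₁ + pₖ₋₂, qₖ = aₖqₖ₋₁ + qₖ₋₂ (with p₋₁=1, p₋₂=0, q₋₁=0, q₋₂=1):
  k=0: a=12, p=12, q=1
  k=1: a=3, p=37, q=3
  k=2: a=2, p=86, q=7
  k=3: a=1, p=123, q=10

123/10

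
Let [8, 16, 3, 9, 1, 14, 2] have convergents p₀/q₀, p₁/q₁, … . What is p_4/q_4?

Using pₖ = aₖpₖ₋₁ + pₖ₋₂, qₖ = aₖqₖ₋₁ + qₖ₋₂ (with p₋₁=1, p₋₂=0, q₋₁=0, q₋₂=1):
  k=0: a=8, p=8, q=1
  k=1: a=16, p=129, q=16
  k=2: a=3, p=395, q=49
  k=3: a=9, p=3684, q=457
  k=4: a=1, p=4079, q=506

4079/506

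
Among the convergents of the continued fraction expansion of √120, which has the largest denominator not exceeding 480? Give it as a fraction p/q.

√120 = [10; 1, 20, …] (period length 2).
Convergents:
  p_0/q_0 = 10/1
  p_1/q_1 = 11/1
  p_2/q_2 = 230/21
  p_3/q_3 = 241/22
  p_4/q_4 = 5050/461
  p_5/q_5 = 5291/483
q_4 = 461 ≤ 480 < 483 = q_5, so the answer is 5050/461.

5050/461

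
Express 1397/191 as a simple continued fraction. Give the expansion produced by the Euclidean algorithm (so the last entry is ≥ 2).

1397 = 7·191 + 60
191 = 3·60 + 11
60 = 5·11 + 5
11 = 2·5 + 1
5 = 5·1 + 0  (stop)
So 1397/191 = [7; 3, 5, 2, 5].

[7; 3, 5, 2, 5]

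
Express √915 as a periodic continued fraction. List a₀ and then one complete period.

[30; 4, 60]

a₀ = ⌊√915⌋ = 30.
With m₀=0, d₀=1 and mₖ₊₁ = dₖaₖ − mₖ, dₖ₊₁ = (n − mₖ₊₁²)/dₖ, aₖ₊₁ = ⌊(a₀+mₖ₊₁)/dₖ₊₁⌋:
  k=1: m=30, d=15, a=4
  k=2: m=30, d=1, a=60
d=1 and a=2a₀=60 at k=2, so the next step gives (m, d) = (30, 15) again — its k=1 value — and the period has length 2.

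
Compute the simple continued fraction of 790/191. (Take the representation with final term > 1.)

790 = 4×191 + 26
191 = 7×26 + 9
26 = 2×9 + 8
9 = 1×8 + 1
8 = 8×1 + 0  (stop)
So 790/191 = [4; 7, 2, 1, 8].

[4; 7, 2, 1, 8]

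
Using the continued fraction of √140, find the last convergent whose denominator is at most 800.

√140 = [11; 1, 4, 1, 22, …] (period length 4).
Convergents:
  p_0/q_0 = 11/1
  p_1/q_1 = 12/1
  p_2/q_2 = 59/5
  p_3/q_3 = 71/6
  p_4/q_4 = 1621/137
  p_5/q_5 = 1692/143
  p_6/q_6 = 8389/709
  p_7/q_7 = 10081/852
q_6 = 709 ≤ 800 < 852 = q_7, so the answer is 8389/709.

8389/709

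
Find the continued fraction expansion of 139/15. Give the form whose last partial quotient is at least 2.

[9; 3, 1, 3]

139 = 9×15 + 4
15 = 3×4 + 3
4 = 1×3 + 1
3 = 3×1 + 0  (stop)
So 139/15 = [9; 3, 1, 3].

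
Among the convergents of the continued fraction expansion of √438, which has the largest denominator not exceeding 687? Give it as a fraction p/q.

12285/587

√438 = [20; 1, 12, 1, 40, …] (period length 4).
Convergents:
  p_0/q_0 = 20/1
  p_1/q_1 = 21/1
  p_2/q_2 = 272/13
  p_3/q_3 = 293/14
  p_4/q_4 = 11992/573
  p_5/q_5 = 12285/587
  p_6/q_6 = 159412/7617
q_5 = 587 ≤ 687 < 7617 = q_6, so the answer is 12285/587.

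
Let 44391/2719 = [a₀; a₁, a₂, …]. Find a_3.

44391 = 16·2719 + 887   →  a_0 = 16
2719 = 3·887 + 58   →  a_1 = 3
887 = 15·58 + 17   →  a_2 = 15
58 = 3·17 + 7   →  a_3 = 3

3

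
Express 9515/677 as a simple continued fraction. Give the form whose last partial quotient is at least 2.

[14; 18, 3, 2, 1, 3]

9515 = 14*677 + 37
677 = 18*37 + 11
37 = 3*11 + 4
11 = 2*4 + 3
4 = 1*3 + 1
3 = 3*1 + 0  (stop)
So 9515/677 = [14; 18, 3, 2, 1, 3].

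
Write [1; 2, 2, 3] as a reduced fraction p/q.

Fold from the inside: start with 3/1.
  2 + 1/3 = 7/3
  2 + 3/7 = 17/7
  1 + 7/17 = 24/17

24/17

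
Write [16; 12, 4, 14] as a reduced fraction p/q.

11225/698

Fold from the inside: start with 14/1.
  4 + 1/14 = 57/14
  12 + 14/57 = 698/57
  16 + 57/698 = 11225/698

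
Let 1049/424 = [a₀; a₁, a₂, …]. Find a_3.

7

1049 = 2·424 + 201   →  a_0 = 2
424 = 2·201 + 22   →  a_1 = 2
201 = 9·22 + 3   →  a_2 = 9
22 = 7·3 + 1   →  a_3 = 7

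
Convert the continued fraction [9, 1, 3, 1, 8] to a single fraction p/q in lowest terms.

Fold from the inside: start with 8/1.
  1 + 1/8 = 9/8
  3 + 8/9 = 35/9
  1 + 9/35 = 44/35
  9 + 35/44 = 431/44

431/44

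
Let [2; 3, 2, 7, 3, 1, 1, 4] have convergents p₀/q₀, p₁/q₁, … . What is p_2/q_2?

16/7

Using pₖ = aₖpₖ₋₁ + pₖ₋₂, qₖ = aₖqₖ₋₁ + qₖ₋₂ (with p₋₁=1, p₋₂=0, q₋₁=0, q₋₂=1):
  k=0: a=2, p=2, q=1
  k=1: a=3, p=7, q=3
  k=2: a=2, p=16, q=7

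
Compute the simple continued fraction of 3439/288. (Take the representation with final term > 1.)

[11; 1, 15, 1, 16]

3439 = 11×288 + 271
288 = 1×271 + 17
271 = 15×17 + 16
17 = 1×16 + 1
16 = 16×1 + 0  (stop)
So 3439/288 = [11; 1, 15, 1, 16].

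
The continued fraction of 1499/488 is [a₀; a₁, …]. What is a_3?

16

1499 = 3·488 + 35   →  a_0 = 3
488 = 13·35 + 33   →  a_1 = 13
35 = 1·33 + 2   →  a_2 = 1
33 = 16·2 + 1   →  a_3 = 16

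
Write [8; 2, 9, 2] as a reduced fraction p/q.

Using pₖ = aₖpₖ₋₁ + pₖ₋₂ and qₖ = aₖqₖ₋₁ + qₖ₋₂:
  k=0: a=8, p=8, q=1
  k=1: a=2, p=17, q=2
  k=2: a=9, p=161, q=19
  k=3: a=2, p=339, q=40

339/40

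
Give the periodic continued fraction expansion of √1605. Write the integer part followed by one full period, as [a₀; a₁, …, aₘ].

[40; 16, 80]

a₀ = ⌊√1605⌋ = 40.
With m₀=0, d₀=1 and mₖ₊₁ = dₖaₖ − mₖ, dₖ₊₁ = (n − mₖ₊₁²)/dₖ, aₖ₊₁ = ⌊(a₀+mₖ₊₁)/dₖ₊₁⌋:
  k=1: m=40, d=5, a=16
  k=2: m=40, d=1, a=80
d=1 and a=2a₀=80 at k=2, so the next step gives (m, d) = (40, 5) again — its k=1 value — and the period has length 2.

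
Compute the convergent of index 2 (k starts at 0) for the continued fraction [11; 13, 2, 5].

299/27

Using pₖ = aₖpₖ₋₁ + pₖ₋₂, qₖ = aₖqₖ₋₁ + qₖ₋₂ (with p₋₁=1, p₋₂=0, q₋₁=0, q₋₂=1):
  k=0: a=11, p=11, q=1
  k=1: a=13, p=144, q=13
  k=2: a=2, p=299, q=27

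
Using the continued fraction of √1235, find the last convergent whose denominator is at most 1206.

17255/491

√1235 = [35; 7, 70, …] (period length 2).
Convergents:
  p_0/q_0 = 35/1
  p_1/q_1 = 246/7
  p_2/q_2 = 17255/491
  p_3/q_3 = 121031/3444
q_2 = 491 ≤ 1206 < 3444 = q_3, so the answer is 17255/491.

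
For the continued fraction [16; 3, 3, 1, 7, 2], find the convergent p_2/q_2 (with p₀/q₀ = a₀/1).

Using pₖ = aₖpₖ₋₁ + pₖ₋₂, qₖ = aₖqₖ₋₁ + qₖ₋₂ (with p₋₁=1, p₋₂=0, q₋₁=0, q₋₂=1):
  k=0: a=16, p=16, q=1
  k=1: a=3, p=49, q=3
  k=2: a=3, p=163, q=10

163/10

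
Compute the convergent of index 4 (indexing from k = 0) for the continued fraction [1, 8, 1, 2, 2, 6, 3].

Using pₖ = aₖpₖ₋₁ + pₖ₋₂, qₖ = aₖqₖ₋₁ + qₖ₋₂ (with p₋₁=1, p₋₂=0, q₋₁=0, q₋₂=1):
  k=0: a=1, p=1, q=1
  k=1: a=8, p=9, q=8
  k=2: a=1, p=10, q=9
  k=3: a=2, p=29, q=26
  k=4: a=2, p=68, q=61

68/61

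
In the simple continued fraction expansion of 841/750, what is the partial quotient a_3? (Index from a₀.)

841 = 1·750 + 91   →  a_0 = 1
750 = 8·91 + 22   →  a_1 = 8
91 = 4·22 + 3   →  a_2 = 4
22 = 7·3 + 1   →  a_3 = 7

7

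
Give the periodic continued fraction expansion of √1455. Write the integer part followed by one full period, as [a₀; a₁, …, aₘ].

a₀ = ⌊√1455⌋ = 38.
With m₀=0, d₀=1 and mₖ₊₁ = dₖaₖ − mₖ, dₖ₊₁ = (n − mₖ₊₁²)/dₖ, aₖ₊₁ = ⌊(a₀+mₖ₊₁)/dₖ₊₁⌋:
  k=1: m=38, d=11, a=6
  k=2: m=28, d=61, a=1
  k=3: m=33, d=6, a=11
  k=4: m=33, d=61, a=1
  k=5: m=28, d=11, a=6
  k=6: m=38, d=1, a=76
d=1 and a=2a₀=76 at k=6, so the next step gives (m, d) = (38, 11) again — its k=1 value — and the period has length 6.

[38; 6, 1, 11, 1, 6, 76]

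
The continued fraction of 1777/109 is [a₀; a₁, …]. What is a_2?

3

1777 = 16·109 + 33   →  a_0 = 16
109 = 3·33 + 10   →  a_1 = 3
33 = 3·10 + 3   →  a_2 = 3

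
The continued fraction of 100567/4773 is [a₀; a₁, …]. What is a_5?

100567 = 21·4773 + 334   →  a_0 = 21
4773 = 14·334 + 97   →  a_1 = 14
334 = 3·97 + 43   →  a_2 = 3
97 = 2·43 + 11   →  a_3 = 2
43 = 3·11 + 10   →  a_4 = 3
11 = 1·10 + 1   →  a_5 = 1

1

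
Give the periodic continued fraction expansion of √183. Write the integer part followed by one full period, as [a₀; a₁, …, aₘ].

[13; 1, 1, 8, 1, 1, 26]

a₀ = ⌊√183⌋ = 13.
With m₀=0, d₀=1 and mₖ₊₁ = dₖaₖ − mₖ, dₖ₊₁ = (n − mₖ₊₁²)/dₖ, aₖ₊₁ = ⌊(a₀+mₖ₊₁)/dₖ₊₁⌋:
  k=1: m=13, d=14, a=1
  k=2: m=1, d=13, a=1
  k=3: m=12, d=3, a=8
  k=4: m=12, d=13, a=1
  k=5: m=1, d=14, a=1
  k=6: m=13, d=1, a=26
d=1 and a=2a₀=26 at k=6, so the next step gives (m, d) = (13, 14) again — its k=1 value — and the period has length 6.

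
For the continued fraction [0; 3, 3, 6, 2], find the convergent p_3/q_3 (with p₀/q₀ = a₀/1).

19/63

Using pₖ = aₖpₖ₋₁ + pₖ₋₂, qₖ = aₖqₖ₋₁ + qₖ₋₂ (with p₋₁=1, p₋₂=0, q₋₁=0, q₋₂=1):
  k=0: a=0, p=0, q=1
  k=1: a=3, p=1, q=3
  k=2: a=3, p=3, q=10
  k=3: a=6, p=19, q=63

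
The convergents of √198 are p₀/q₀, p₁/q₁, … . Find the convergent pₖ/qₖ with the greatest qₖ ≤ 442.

5530/393

√198 = [14; 14, 28, …] (period length 2).
Convergents:
  p_0/q_0 = 14/1
  p_1/q_1 = 197/14
  p_2/q_2 = 5530/393
  p_3/q_3 = 77617/5516
q_2 = 393 ≤ 442 < 5516 = q_3, so the answer is 5530/393.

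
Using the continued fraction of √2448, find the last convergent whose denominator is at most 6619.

√2448 = [49; 2, 10, 2, 98, …] (period length 4).
Convergents:
  p_0/q_0 = 49/1
  p_1/q_1 = 99/2
  p_2/q_2 = 1039/21
  p_3/q_3 = 2177/44
  p_4/q_4 = 214385/4333
  p_5/q_5 = 430947/8710
q_4 = 4333 ≤ 6619 < 8710 = q_5, so the answer is 214385/4333.

214385/4333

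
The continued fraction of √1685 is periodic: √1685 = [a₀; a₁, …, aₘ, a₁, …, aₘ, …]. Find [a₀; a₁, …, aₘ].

[41; 20, 1, 1, 20, 82]

a₀ = ⌊√1685⌋ = 41.
With m₀=0, d₀=1 and mₖ₊₁ = dₖaₖ − mₖ, dₖ₊₁ = (n − mₖ₊₁²)/dₖ, aₖ₊₁ = ⌊(a₀+mₖ₊₁)/dₖ₊₁⌋:
  k=1: m=41, d=4, a=20
  k=2: m=39, d=41, a=1
  k=3: m=2, d=41, a=1
  k=4: m=39, d=4, a=20
  k=5: m=41, d=1, a=82
d=1 and a=2a₀=82 at k=5, so the next step gives (m, d) = (41, 4) again — its k=1 value — and the period has length 5.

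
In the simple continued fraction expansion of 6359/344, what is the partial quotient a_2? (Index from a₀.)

16

6359 = 18·344 + 167   →  a_0 = 18
344 = 2·167 + 10   →  a_1 = 2
167 = 16·10 + 7   →  a_2 = 16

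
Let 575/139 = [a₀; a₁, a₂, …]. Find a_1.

575 = 4·139 + 19   →  a_0 = 4
139 = 7·19 + 6   →  a_1 = 7

7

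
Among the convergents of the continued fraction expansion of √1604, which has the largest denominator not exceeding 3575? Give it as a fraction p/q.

64120/1601

√1604 = [40; 20, 80, …] (period length 2).
Convergents:
  p_0/q_0 = 40/1
  p_1/q_1 = 801/20
  p_2/q_2 = 64120/1601
  p_3/q_3 = 1283201/32040
q_2 = 1601 ≤ 3575 < 32040 = q_3, so the answer is 64120/1601.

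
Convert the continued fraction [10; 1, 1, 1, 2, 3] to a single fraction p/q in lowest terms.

Using pₖ = aₖpₖ₋₁ + pₖ₋₂ and qₖ = aₖqₖ₋₁ + qₖ₋₂:
  k=0: a=10, p=10, q=1
  k=1: a=1, p=11, q=1
  k=2: a=1, p=21, q=2
  k=3: a=1, p=32, q=3
  k=4: a=2, p=85, q=8
  k=5: a=3, p=287, q=27

287/27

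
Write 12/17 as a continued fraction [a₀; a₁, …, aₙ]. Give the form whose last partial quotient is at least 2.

12 = 0×17 + 12
17 = 1×12 + 5
12 = 2×5 + 2
5 = 2×2 + 1
2 = 2×1 + 0  (stop)
So 12/17 = [0; 1, 2, 2, 2].

[0; 1, 2, 2, 2]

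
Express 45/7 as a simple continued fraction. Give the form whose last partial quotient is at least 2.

45 = 6*7 + 3
7 = 2*3 + 1
3 = 3*1 + 0  (stop)
So 45/7 = [6; 2, 3].

[6; 2, 3]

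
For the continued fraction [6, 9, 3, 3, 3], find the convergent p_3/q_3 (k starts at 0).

Using pₖ = aₖpₖ₋₁ + pₖ₋₂, qₖ = aₖqₖ₋₁ + qₖ₋₂ (with p₋₁=1, p₋₂=0, q₋₁=0, q₋₂=1):
  k=0: a=6, p=6, q=1
  k=1: a=9, p=55, q=9
  k=2: a=3, p=171, q=28
  k=3: a=3, p=568, q=93

568/93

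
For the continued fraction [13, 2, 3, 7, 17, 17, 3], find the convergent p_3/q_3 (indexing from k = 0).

Using pₖ = aₖpₖ₋₁ + pₖ₋₂, qₖ = aₖqₖ₋₁ + qₖ₋₂ (with p₋₁=1, p₋₂=0, q₋₁=0, q₋₂=1):
  k=0: a=13, p=13, q=1
  k=1: a=2, p=27, q=2
  k=2: a=3, p=94, q=7
  k=3: a=7, p=685, q=51

685/51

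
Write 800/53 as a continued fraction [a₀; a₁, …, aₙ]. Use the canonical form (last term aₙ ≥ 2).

[15; 10, 1, 1, 2]

800 = 15×53 + 5
53 = 10×5 + 3
5 = 1×3 + 2
3 = 1×2 + 1
2 = 2×1 + 0  (stop)
So 800/53 = [15; 10, 1, 1, 2].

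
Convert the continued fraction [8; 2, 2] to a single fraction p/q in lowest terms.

Fold from the inside: start with 2/1.
  2 + 1/2 = 5/2
  8 + 2/5 = 42/5

42/5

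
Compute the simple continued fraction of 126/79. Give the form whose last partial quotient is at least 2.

126 = 1*79 + 47
79 = 1*47 + 32
47 = 1*32 + 15
32 = 2*15 + 2
15 = 7*2 + 1
2 = 2*1 + 0  (stop)
So 126/79 = [1; 1, 1, 2, 7, 2].

[1; 1, 1, 2, 7, 2]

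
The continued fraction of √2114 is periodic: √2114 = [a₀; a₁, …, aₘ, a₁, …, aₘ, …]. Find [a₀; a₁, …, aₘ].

a₀ = ⌊√2114⌋ = 45.
With m₀=0, d₀=1 and mₖ₊₁ = dₖaₖ − mₖ, dₖ₊₁ = (n − mₖ₊₁²)/dₖ, aₖ₊₁ = ⌊(a₀+mₖ₊₁)/dₖ₊₁⌋:
  k=1: m=45, d=89, a=1
  k=2: m=44, d=2, a=44
  k=3: m=44, d=89, a=1
  k=4: m=45, d=1, a=90
d=1 and a=2a₀=90 at k=4, so the next step gives (m, d) = (45, 89) again — its k=1 value — and the period has length 4.

[45; 1, 44, 1, 90]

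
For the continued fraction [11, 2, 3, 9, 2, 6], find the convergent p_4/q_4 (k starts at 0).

Using pₖ = aₖpₖ₋₁ + pₖ₋₂, qₖ = aₖqₖ₋₁ + qₖ₋₂ (with p₋₁=1, p₋₂=0, q₋₁=0, q₋₂=1):
  k=0: a=11, p=11, q=1
  k=1: a=2, p=23, q=2
  k=2: a=3, p=80, q=7
  k=3: a=9, p=743, q=65
  k=4: a=2, p=1566, q=137

1566/137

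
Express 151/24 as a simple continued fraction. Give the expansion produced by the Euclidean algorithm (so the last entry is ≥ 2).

[6; 3, 2, 3]

151 = 6×24 + 7
24 = 3×7 + 3
7 = 2×3 + 1
3 = 3×1 + 0  (stop)
So 151/24 = [6; 3, 2, 3].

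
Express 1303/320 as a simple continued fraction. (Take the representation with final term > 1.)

[4; 13, 1, 10, 2]

1303 = 4*320 + 23
320 = 13*23 + 21
23 = 1*21 + 2
21 = 10*2 + 1
2 = 2*1 + 0  (stop)
So 1303/320 = [4; 13, 1, 10, 2].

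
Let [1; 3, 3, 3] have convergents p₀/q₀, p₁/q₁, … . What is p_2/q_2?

Using pₖ = aₖpₖ₋₁ + pₖ₋₂, qₖ = aₖqₖ₋₁ + qₖ₋₂ (with p₋₁=1, p₋₂=0, q₋₁=0, q₋₂=1):
  k=0: a=1, p=1, q=1
  k=1: a=3, p=4, q=3
  k=2: a=3, p=13, q=10

13/10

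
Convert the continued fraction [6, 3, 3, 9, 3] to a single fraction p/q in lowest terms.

1821/289

Using pₖ = aₖpₖ₋₁ + pₖ₋₂ and qₖ = aₖqₖ₋₁ + qₖ₋₂:
  k=0: a=6, p=6, q=1
  k=1: a=3, p=19, q=3
  k=2: a=3, p=63, q=10
  k=3: a=9, p=586, q=93
  k=4: a=3, p=1821, q=289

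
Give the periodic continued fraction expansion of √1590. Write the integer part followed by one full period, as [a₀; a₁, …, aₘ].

[39; 1, 6, 1, 78]

a₀ = ⌊√1590⌋ = 39.
With m₀=0, d₀=1 and mₖ₊₁ = dₖaₖ − mₖ, dₖ₊₁ = (n − mₖ₊₁²)/dₖ, aₖ₊₁ = ⌊(a₀+mₖ₊₁)/dₖ₊₁⌋:
  k=1: m=39, d=69, a=1
  k=2: m=30, d=10, a=6
  k=3: m=30, d=69, a=1
  k=4: m=39, d=1, a=78
d=1 and a=2a₀=78 at k=4, so the next step gives (m, d) = (39, 69) again — its k=1 value — and the period has length 4.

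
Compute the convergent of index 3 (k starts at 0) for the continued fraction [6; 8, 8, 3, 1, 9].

Using pₖ = aₖpₖ₋₁ + pₖ₋₂, qₖ = aₖqₖ₋₁ + qₖ₋₂ (with p₋₁=1, p₋₂=0, q₋₁=0, q₋₂=1):
  k=0: a=6, p=6, q=1
  k=1: a=8, p=49, q=8
  k=2: a=8, p=398, q=65
  k=3: a=3, p=1243, q=203

1243/203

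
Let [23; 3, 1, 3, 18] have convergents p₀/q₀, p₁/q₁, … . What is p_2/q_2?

Using pₖ = aₖpₖ₋₁ + pₖ₋₂, qₖ = aₖqₖ₋₁ + qₖ₋₂ (with p₋₁=1, p₋₂=0, q₋₁=0, q₋₂=1):
  k=0: a=23, p=23, q=1
  k=1: a=3, p=70, q=3
  k=2: a=1, p=93, q=4

93/4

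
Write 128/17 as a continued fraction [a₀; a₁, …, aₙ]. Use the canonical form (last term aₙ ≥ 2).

[7; 1, 1, 8]

128 = 7·17 + 9
17 = 1·9 + 8
9 = 1·8 + 1
8 = 8·1 + 0  (stop)
So 128/17 = [7; 1, 1, 8].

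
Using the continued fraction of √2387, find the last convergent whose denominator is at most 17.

√2387 = [48; 1, 5, 1, 96, …] (period length 4).
Convergents:
  p_0/q_0 = 48/1
  p_1/q_1 = 49/1
  p_2/q_2 = 293/6
  p_3/q_3 = 342/7
  p_4/q_4 = 33125/678
q_3 = 7 ≤ 17 < 678 = q_4, so the answer is 342/7.

342/7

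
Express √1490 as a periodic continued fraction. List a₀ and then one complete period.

[38; 1, 1, 1, 1, 76]

a₀ = ⌊√1490⌋ = 38.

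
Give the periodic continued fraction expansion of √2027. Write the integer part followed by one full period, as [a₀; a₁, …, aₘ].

a₀ = ⌊√2027⌋ = 45.
With m₀=0, d₀=1 and mₖ₊₁ = dₖaₖ − mₖ, dₖ₊₁ = (n − mₖ₊₁²)/dₖ, aₖ₊₁ = ⌊(a₀+mₖ₊₁)/dₖ₊₁⌋:
  k=1: m=45, d=2, a=45
  k=2: m=45, d=1, a=90
d=1 and a=2a₀=90 at k=2, so the next step gives (m, d) = (45, 2) again — its k=1 value — and the period has length 2.

[45; 45, 90]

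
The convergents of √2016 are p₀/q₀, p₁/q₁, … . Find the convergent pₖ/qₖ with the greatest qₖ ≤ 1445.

40365/899

√2016 = [44; 1, 8, 1, 88, …] (period length 4).
Convergents:
  p_0/q_0 = 44/1
  p_1/q_1 = 45/1
  p_2/q_2 = 404/9
  p_3/q_3 = 449/10
  p_4/q_4 = 39916/889
  p_5/q_5 = 40365/899
  p_6/q_6 = 362836/8081
q_5 = 899 ≤ 1445 < 8081 = q_6, so the answer is 40365/899.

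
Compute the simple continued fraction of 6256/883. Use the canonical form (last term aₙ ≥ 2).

6256 = 7×883 + 75
883 = 11×75 + 58
75 = 1×58 + 17
58 = 3×17 + 7
17 = 2×7 + 3
7 = 2×3 + 1
3 = 3×1 + 0  (stop)
So 6256/883 = [7; 11, 1, 3, 2, 2, 3].

[7; 11, 1, 3, 2, 2, 3]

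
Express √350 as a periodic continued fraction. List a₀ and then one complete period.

a₀ = ⌊√350⌋ = 18.

[18; 1, 2, 2, 2, 1, 36]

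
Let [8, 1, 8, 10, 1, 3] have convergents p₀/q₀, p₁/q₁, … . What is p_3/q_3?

Using pₖ = aₖpₖ₋₁ + pₖ₋₂, qₖ = aₖqₖ₋₁ + qₖ₋₂ (with p₋₁=1, p₋₂=0, q₋₁=0, q₋₂=1):
  k=0: a=8, p=8, q=1
  k=1: a=1, p=9, q=1
  k=2: a=8, p=80, q=9
  k=3: a=10, p=809, q=91

809/91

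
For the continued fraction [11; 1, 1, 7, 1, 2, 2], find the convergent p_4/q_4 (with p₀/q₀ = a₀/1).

196/17

Using pₖ = aₖpₖ₋₁ + pₖ₋₂, qₖ = aₖqₖ₋₁ + qₖ₋₂ (with p₋₁=1, p₋₂=0, q₋₁=0, q₋₂=1):
  k=0: a=11, p=11, q=1
  k=1: a=1, p=12, q=1
  k=2: a=1, p=23, q=2
  k=3: a=7, p=173, q=15
  k=4: a=1, p=196, q=17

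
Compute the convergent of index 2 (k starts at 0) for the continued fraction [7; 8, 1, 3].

Using pₖ = aₖpₖ₋₁ + pₖ₋₂, qₖ = aₖqₖ₋₁ + qₖ₋₂ (with p₋₁=1, p₋₂=0, q₋₁=0, q₋₂=1):
  k=0: a=7, p=7, q=1
  k=1: a=8, p=57, q=8
  k=2: a=1, p=64, q=9

64/9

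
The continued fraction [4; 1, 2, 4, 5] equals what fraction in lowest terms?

319/68

Fold from the inside: start with 5/1.
  4 + 1/5 = 21/5
  2 + 5/21 = 47/21
  1 + 21/47 = 68/47
  4 + 47/68 = 319/68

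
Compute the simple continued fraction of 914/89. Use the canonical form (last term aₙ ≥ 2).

914 = 10×89 + 24
89 = 3×24 + 17
24 = 1×17 + 7
17 = 2×7 + 3
7 = 2×3 + 1
3 = 3×1 + 0  (stop)
So 914/89 = [10; 3, 1, 2, 2, 3].

[10; 3, 1, 2, 2, 3]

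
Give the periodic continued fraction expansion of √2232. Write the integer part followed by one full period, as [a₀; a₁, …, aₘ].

[47; 4, 10, 4, 94]

a₀ = ⌊√2232⌋ = 47.
With m₀=0, d₀=1 and mₖ₊₁ = dₖaₖ − mₖ, dₖ₊₁ = (n − mₖ₊₁²)/dₖ, aₖ₊₁ = ⌊(a₀+mₖ₊₁)/dₖ₊₁⌋:
  k=1: m=47, d=23, a=4
  k=2: m=45, d=9, a=10
  k=3: m=45, d=23, a=4
  k=4: m=47, d=1, a=94
d=1 and a=2a₀=94 at k=4, so the next step gives (m, d) = (47, 23) again — its k=1 value — and the period has length 4.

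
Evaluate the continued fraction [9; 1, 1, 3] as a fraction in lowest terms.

Fold from the inside: start with 3/1.
  1 + 1/3 = 4/3
  1 + 3/4 = 7/4
  9 + 4/7 = 67/7

67/7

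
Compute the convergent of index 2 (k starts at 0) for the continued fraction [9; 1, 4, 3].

Using pₖ = aₖpₖ₋₁ + pₖ₋₂, qₖ = aₖqₖ₋₁ + qₖ₋₂ (with p₋₁=1, p₋₂=0, q₋₁=0, q₋₂=1):
  k=0: a=9, p=9, q=1
  k=1: a=1, p=10, q=1
  k=2: a=4, p=49, q=5

49/5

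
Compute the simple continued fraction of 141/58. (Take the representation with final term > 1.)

141 = 2*58 + 25
58 = 2*25 + 8
25 = 3*8 + 1
8 = 8*1 + 0  (stop)
So 141/58 = [2; 2, 3, 8].

[2; 2, 3, 8]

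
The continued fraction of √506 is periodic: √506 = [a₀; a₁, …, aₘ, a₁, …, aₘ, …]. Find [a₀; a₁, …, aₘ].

a₀ = ⌊√506⌋ = 22.
With m₀=0, d₀=1 and mₖ₊₁ = dₖaₖ − mₖ, dₖ₊₁ = (n − mₖ₊₁²)/dₖ, aₖ₊₁ = ⌊(a₀+mₖ₊₁)/dₖ₊₁⌋:
  k=1: m=22, d=22, a=2
  k=2: m=22, d=1, a=44
d=1 and a=2a₀=44 at k=2, so the next step gives (m, d) = (22, 22) again — its k=1 value — and the period has length 2.

[22; 2, 44]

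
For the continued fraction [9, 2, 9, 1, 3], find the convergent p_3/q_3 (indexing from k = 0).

Using pₖ = aₖpₖ₋₁ + pₖ₋₂, qₖ = aₖqₖ₋₁ + qₖ₋₂ (with p₋₁=1, p₋₂=0, q₋₁=0, q₋₂=1):
  k=0: a=9, p=9, q=1
  k=1: a=2, p=19, q=2
  k=2: a=9, p=180, q=19
  k=3: a=1, p=199, q=21

199/21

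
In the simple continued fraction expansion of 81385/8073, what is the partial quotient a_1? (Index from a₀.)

81385 = 10·8073 + 655   →  a_0 = 10
8073 = 12·655 + 213   →  a_1 = 12

12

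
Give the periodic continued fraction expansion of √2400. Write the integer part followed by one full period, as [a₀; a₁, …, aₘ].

a₀ = ⌊√2400⌋ = 48.
With m₀=0, d₀=1 and mₖ₊₁ = dₖaₖ − mₖ, dₖ₊₁ = (n − mₖ₊₁²)/dₖ, aₖ₊₁ = ⌊(a₀+mₖ₊₁)/dₖ₊₁⌋:
  k=1: m=48, d=96, a=1
  k=2: m=48, d=1, a=96
d=1 and a=2a₀=96 at k=2, so the next step gives (m, d) = (48, 96) again — its k=1 value — and the period has length 2.

[48; 1, 96]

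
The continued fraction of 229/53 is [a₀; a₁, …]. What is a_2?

8

229 = 4·53 + 17   →  a_0 = 4
53 = 3·17 + 2   →  a_1 = 3
17 = 8·2 + 1   →  a_2 = 8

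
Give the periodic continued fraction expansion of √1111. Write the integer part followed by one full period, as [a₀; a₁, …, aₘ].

[33; 3, 66]

a₀ = ⌊√1111⌋ = 33.
With m₀=0, d₀=1 and mₖ₊₁ = dₖaₖ − mₖ, dₖ₊₁ = (n − mₖ₊₁²)/dₖ, aₖ₊₁ = ⌊(a₀+mₖ₊₁)/dₖ₊₁⌋:
  k=1: m=33, d=22, a=3
  k=2: m=33, d=1, a=66
d=1 and a=2a₀=66 at k=2, so the next step gives (m, d) = (33, 22) again — its k=1 value — and the period has length 2.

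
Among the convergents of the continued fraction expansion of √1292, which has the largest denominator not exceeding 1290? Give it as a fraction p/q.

√1292 = [35; 1, 16, 1, 70, …] (period length 4).
Convergents:
  p_0/q_0 = 35/1
  p_1/q_1 = 36/1
  p_2/q_2 = 611/17
  p_3/q_3 = 647/18
  p_4/q_4 = 45901/1277
  p_5/q_5 = 46548/1295
q_4 = 1277 ≤ 1290 < 1295 = q_5, so the answer is 45901/1277.

45901/1277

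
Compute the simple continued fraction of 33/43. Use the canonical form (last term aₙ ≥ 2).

33 = 0×43 + 33
43 = 1×33 + 10
33 = 3×10 + 3
10 = 3×3 + 1
3 = 3×1 + 0  (stop)
So 33/43 = [0; 1, 3, 3, 3].

[0; 1, 3, 3, 3]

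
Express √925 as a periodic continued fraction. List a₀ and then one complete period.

[30; 2, 2, 2, 2, 60]

a₀ = ⌊√925⌋ = 30.
With m₀=0, d₀=1 and mₖ₊₁ = dₖaₖ − mₖ, dₖ₊₁ = (n − mₖ₊₁²)/dₖ, aₖ₊₁ = ⌊(a₀+mₖ₊₁)/dₖ₊₁⌋:
  k=1: m=30, d=25, a=2
  k=2: m=20, d=21, a=2
  k=3: m=22, d=21, a=2
  k=4: m=20, d=25, a=2
  k=5: m=30, d=1, a=60
d=1 and a=2a₀=60 at k=5, so the next step gives (m, d) = (30, 25) again — its k=1 value — and the period has length 5.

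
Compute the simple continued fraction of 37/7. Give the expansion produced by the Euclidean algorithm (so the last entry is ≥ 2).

37 = 5*7 + 2
7 = 3*2 + 1
2 = 2*1 + 0  (stop)
So 37/7 = [5; 3, 2].

[5; 3, 2]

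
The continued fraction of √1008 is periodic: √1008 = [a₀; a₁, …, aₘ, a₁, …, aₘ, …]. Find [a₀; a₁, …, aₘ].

[31; 1, 2, 1, 62]

a₀ = ⌊√1008⌋ = 31.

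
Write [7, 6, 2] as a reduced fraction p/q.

Using pₖ = aₖpₖ₋₁ + pₖ₋₂ and qₖ = aₖqₖ₋₁ + qₖ₋₂:
  k=0: a=7, p=7, q=1
  k=1: a=6, p=43, q=6
  k=2: a=2, p=93, q=13

93/13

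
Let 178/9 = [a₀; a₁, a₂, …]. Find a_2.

178 = 19·9 + 7   →  a_0 = 19
9 = 1·7 + 2   →  a_1 = 1
7 = 3·2 + 1   →  a_2 = 3

3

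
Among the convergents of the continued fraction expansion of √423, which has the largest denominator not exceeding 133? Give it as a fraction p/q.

2612/127

√423 = [20; 1, 1, 3, 4, 3, 1, 1, 40, …] (period length 8).
Convergents:
  p_0/q_0 = 20/1
  p_1/q_1 = 21/1
  p_2/q_2 = 41/2
  p_3/q_3 = 144/7
  p_4/q_4 = 617/30
  p_5/q_5 = 1995/97
  p_6/q_6 = 2612/127
  p_7/q_7 = 4607/224
q_6 = 127 ≤ 133 < 224 = q_7, so the answer is 2612/127.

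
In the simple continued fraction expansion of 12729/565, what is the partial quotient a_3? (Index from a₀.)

12729 = 22·565 + 299   →  a_0 = 22
565 = 1·299 + 266   →  a_1 = 1
299 = 1·266 + 33   →  a_2 = 1
266 = 8·33 + 2   →  a_3 = 8

8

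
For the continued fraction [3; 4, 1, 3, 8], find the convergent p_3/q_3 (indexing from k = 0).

Using pₖ = aₖpₖ₋₁ + pₖ₋₂, qₖ = aₖqₖ₋₁ + qₖ₋₂ (with p₋₁=1, p₋₂=0, q₋₁=0, q₋₂=1):
  k=0: a=3, p=3, q=1
  k=1: a=4, p=13, q=4
  k=2: a=1, p=16, q=5
  k=3: a=3, p=61, q=19

61/19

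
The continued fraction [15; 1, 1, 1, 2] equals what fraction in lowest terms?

125/8

Using pₖ = aₖpₖ₋₁ + pₖ₋₂ and qₖ = aₖqₖ₋₁ + qₖ₋₂:
  k=0: a=15, p=15, q=1
  k=1: a=1, p=16, q=1
  k=2: a=1, p=31, q=2
  k=3: a=1, p=47, q=3
  k=4: a=2, p=125, q=8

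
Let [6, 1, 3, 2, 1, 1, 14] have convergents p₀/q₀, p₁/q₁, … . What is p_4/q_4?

88/13

Using pₖ = aₖpₖ₋₁ + pₖ₋₂, qₖ = aₖqₖ₋₁ + qₖ₋₂ (with p₋₁=1, p₋₂=0, q₋₁=0, q₋₂=1):
  k=0: a=6, p=6, q=1
  k=1: a=1, p=7, q=1
  k=2: a=3, p=27, q=4
  k=3: a=2, p=61, q=9
  k=4: a=1, p=88, q=13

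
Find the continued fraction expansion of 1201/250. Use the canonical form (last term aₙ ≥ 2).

[4; 1, 4, 9, 1, 4]

1201 = 4·250 + 201
250 = 1·201 + 49
201 = 4·49 + 5
49 = 9·5 + 4
5 = 1·4 + 1
4 = 4·1 + 0  (stop)
So 1201/250 = [4; 1, 4, 9, 1, 4].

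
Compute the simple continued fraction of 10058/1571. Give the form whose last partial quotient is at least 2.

[6; 2, 2, 17, 18]

10058 = 6·1571 + 632
1571 = 2·632 + 307
632 = 2·307 + 18
307 = 17·18 + 1
18 = 18·1 + 0  (stop)
So 10058/1571 = [6; 2, 2, 17, 18].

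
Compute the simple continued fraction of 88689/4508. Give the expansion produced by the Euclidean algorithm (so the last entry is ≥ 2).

88689 = 19*4508 + 3037
4508 = 1*3037 + 1471
3037 = 2*1471 + 95
1471 = 15*95 + 46
95 = 2*46 + 3
46 = 15*3 + 1
3 = 3*1 + 0  (stop)
So 88689/4508 = [19; 1, 2, 15, 2, 15, 3].

[19; 1, 2, 15, 2, 15, 3]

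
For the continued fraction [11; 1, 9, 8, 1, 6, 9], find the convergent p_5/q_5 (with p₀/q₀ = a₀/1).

7462/627

Using pₖ = aₖpₖ₋₁ + pₖ₋₂, qₖ = aₖqₖ₋₁ + qₖ₋₂ (with p₋₁=1, p₋₂=0, q₋₁=0, q₋₂=1):
  k=0: a=11, p=11, q=1
  k=1: a=1, p=12, q=1
  k=2: a=9, p=119, q=10
  k=3: a=8, p=964, q=81
  k=4: a=1, p=1083, q=91
  k=5: a=6, p=7462, q=627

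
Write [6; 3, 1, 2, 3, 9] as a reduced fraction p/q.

Fold from the inside: start with 9/1.
  3 + 1/9 = 28/9
  2 + 9/28 = 65/28
  1 + 28/65 = 93/65
  3 + 65/93 = 344/93
  6 + 93/344 = 2157/344

2157/344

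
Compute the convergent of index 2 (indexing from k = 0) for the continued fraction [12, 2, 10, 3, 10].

262/21

Using pₖ = aₖpₖ₋₁ + pₖ₋₂, qₖ = aₖqₖ₋₁ + qₖ₋₂ (with p₋₁=1, p₋₂=0, q₋₁=0, q₋₂=1):
  k=0: a=12, p=12, q=1
  k=1: a=2, p=25, q=2
  k=2: a=10, p=262, q=21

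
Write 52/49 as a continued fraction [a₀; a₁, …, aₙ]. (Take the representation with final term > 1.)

52 = 1×49 + 3
49 = 16×3 + 1
3 = 3×1 + 0  (stop)
So 52/49 = [1; 16, 3].

[1; 16, 3]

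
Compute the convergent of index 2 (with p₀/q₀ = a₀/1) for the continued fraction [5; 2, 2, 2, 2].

27/5

Using pₖ = aₖpₖ₋₁ + pₖ₋₂, qₖ = aₖqₖ₋₁ + qₖ₋₂ (with p₋₁=1, p₋₂=0, q₋₁=0, q₋₂=1):
  k=0: a=5, p=5, q=1
  k=1: a=2, p=11, q=2
  k=2: a=2, p=27, q=5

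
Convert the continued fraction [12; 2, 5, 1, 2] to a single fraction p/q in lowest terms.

Using pₖ = aₖpₖ₋₁ + pₖ₋₂ and qₖ = aₖqₖ₋₁ + qₖ₋₂:
  k=0: a=12, p=12, q=1
  k=1: a=2, p=25, q=2
  k=2: a=5, p=137, q=11
  k=3: a=1, p=162, q=13
  k=4: a=2, p=461, q=37

461/37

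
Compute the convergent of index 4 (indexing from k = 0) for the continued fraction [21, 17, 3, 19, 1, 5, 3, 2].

22258/1057

Using pₖ = aₖpₖ₋₁ + pₖ₋₂, qₖ = aₖqₖ₋₁ + qₖ₋₂ (with p₋₁=1, p₋₂=0, q₋₁=0, q₋₂=1):
  k=0: a=21, p=21, q=1
  k=1: a=17, p=358, q=17
  k=2: a=3, p=1095, q=52
  k=3: a=19, p=21163, q=1005
  k=4: a=1, p=22258, q=1057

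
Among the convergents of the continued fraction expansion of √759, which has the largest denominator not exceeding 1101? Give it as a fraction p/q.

30057/1091

√759 = [27; 1, 1, 4, 1, 1, 54, …] (period length 6).
Convergents:
  p_0/q_0 = 27/1
  p_1/q_1 = 28/1
  p_2/q_2 = 55/2
  p_3/q_3 = 248/9
  p_4/q_4 = 303/11
  p_5/q_5 = 551/20
  p_6/q_6 = 30057/1091
  p_7/q_7 = 30608/1111
q_6 = 1091 ≤ 1101 < 1111 = q_7, so the answer is 30057/1091.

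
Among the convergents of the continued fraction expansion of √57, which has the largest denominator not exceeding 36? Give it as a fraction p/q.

151/20

√57 = [7; 1, 1, 4, 1, 1, 14, …] (period length 6).
Convergents:
  p_0/q_0 = 7/1
  p_1/q_1 = 8/1
  p_2/q_2 = 15/2
  p_3/q_3 = 68/9
  p_4/q_4 = 83/11
  p_5/q_5 = 151/20
  p_6/q_6 = 2197/291
q_5 = 20 ≤ 36 < 291 = q_6, so the answer is 151/20.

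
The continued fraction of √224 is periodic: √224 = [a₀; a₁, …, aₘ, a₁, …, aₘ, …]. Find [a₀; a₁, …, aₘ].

[14; 1, 28]

a₀ = ⌊√224⌋ = 14.
With m₀=0, d₀=1 and mₖ₊₁ = dₖaₖ − mₖ, dₖ₊₁ = (n − mₖ₊₁²)/dₖ, aₖ₊₁ = ⌊(a₀+mₖ₊₁)/dₖ₊₁⌋:
  k=1: m=14, d=28, a=1
  k=2: m=14, d=1, a=28
d=1 and a=2a₀=28 at k=2, so the next step gives (m, d) = (14, 28) again — its k=1 value — and the period has length 2.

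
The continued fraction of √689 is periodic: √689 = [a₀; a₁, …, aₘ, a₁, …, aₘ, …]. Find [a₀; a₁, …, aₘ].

[26; 4, 52]

a₀ = ⌊√689⌋ = 26.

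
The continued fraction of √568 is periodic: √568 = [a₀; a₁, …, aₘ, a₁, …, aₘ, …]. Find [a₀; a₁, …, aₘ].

[23; 1, 4, 1, 46]

a₀ = ⌊√568⌋ = 23.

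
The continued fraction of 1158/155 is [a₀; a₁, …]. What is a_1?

1158 = 7·155 + 73   →  a_0 = 7
155 = 2·73 + 9   →  a_1 = 2

2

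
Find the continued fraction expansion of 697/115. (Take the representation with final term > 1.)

697 = 6×115 + 7
115 = 16×7 + 3
7 = 2×3 + 1
3 = 3×1 + 0  (stop)
So 697/115 = [6; 16, 2, 3].

[6; 16, 2, 3]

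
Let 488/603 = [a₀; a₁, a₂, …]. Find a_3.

488 = 0·603 + 488   →  a_0 = 0
603 = 1·488 + 115   →  a_1 = 1
488 = 4·115 + 28   →  a_2 = 4
115 = 4·28 + 3   →  a_3 = 4

4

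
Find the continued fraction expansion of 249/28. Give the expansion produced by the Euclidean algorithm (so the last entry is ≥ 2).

249 = 8×28 + 25
28 = 1×25 + 3
25 = 8×3 + 1
3 = 3×1 + 0  (stop)
So 249/28 = [8; 1, 8, 3].

[8; 1, 8, 3]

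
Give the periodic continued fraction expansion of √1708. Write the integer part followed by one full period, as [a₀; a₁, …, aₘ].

a₀ = ⌊√1708⌋ = 41.
With m₀=0, d₀=1 and mₖ₊₁ = dₖaₖ − mₖ, dₖ₊₁ = (n − mₖ₊₁²)/dₖ, aₖ₊₁ = ⌊(a₀+mₖ₊₁)/dₖ₊₁⌋:
  k=1: m=41, d=27, a=3
  k=2: m=40, d=4, a=20
  k=3: m=40, d=27, a=3
  k=4: m=41, d=1, a=82
d=1 and a=2a₀=82 at k=4, so the next step gives (m, d) = (41, 27) again — its k=1 value — and the period has length 4.

[41; 3, 20, 3, 82]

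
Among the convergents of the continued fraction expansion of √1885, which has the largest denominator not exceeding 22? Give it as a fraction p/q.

√1885 = [43; 2, 2, 2, 86, …] (period length 4).
Convergents:
  p_0/q_0 = 43/1
  p_1/q_1 = 87/2
  p_2/q_2 = 217/5
  p_3/q_3 = 521/12
  p_4/q_4 = 45023/1037
q_3 = 12 ≤ 22 < 1037 = q_4, so the answer is 521/12.

521/12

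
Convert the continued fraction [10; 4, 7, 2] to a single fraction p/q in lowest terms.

635/62

Using pₖ = aₖpₖ₋₁ + pₖ₋₂ and qₖ = aₖqₖ₋₁ + qₖ₋₂:
  k=0: a=10, p=10, q=1
  k=1: a=4, p=41, q=4
  k=2: a=7, p=297, q=29
  k=3: a=2, p=635, q=62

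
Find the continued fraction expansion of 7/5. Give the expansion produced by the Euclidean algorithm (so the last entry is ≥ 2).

[1; 2, 2]

7 = 1×5 + 2
5 = 2×2 + 1
2 = 2×1 + 0  (stop)
So 7/5 = [1; 2, 2].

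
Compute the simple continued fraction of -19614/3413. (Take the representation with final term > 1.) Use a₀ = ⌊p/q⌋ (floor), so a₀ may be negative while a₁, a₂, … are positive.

[-6; 3, 1, 19, 10, 1, 3]

-19614 = -6*3413 + 864
3413 = 3*864 + 821
864 = 1*821 + 43
821 = 19*43 + 4
43 = 10*4 + 3
4 = 1*3 + 1
3 = 3*1 + 0  (stop)
So -19614/3413 = [-6; 3, 1, 19, 10, 1, 3].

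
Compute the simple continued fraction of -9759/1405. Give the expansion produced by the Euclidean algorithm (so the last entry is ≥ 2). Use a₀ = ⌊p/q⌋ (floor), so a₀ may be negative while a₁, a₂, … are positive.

-9759 = -7*1405 + 76
1405 = 18*76 + 37
76 = 2*37 + 2
37 = 18*2 + 1
2 = 2*1 + 0  (stop)
So -9759/1405 = [-7; 18, 2, 18, 2].

[-7; 18, 2, 18, 2]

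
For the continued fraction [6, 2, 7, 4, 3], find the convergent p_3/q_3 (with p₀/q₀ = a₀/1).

Using pₖ = aₖpₖ₋₁ + pₖ₋₂, qₖ = aₖqₖ₋₁ + qₖ₋₂ (with p₋₁=1, p₋₂=0, q₋₁=0, q₋₂=1):
  k=0: a=6, p=6, q=1
  k=1: a=2, p=13, q=2
  k=2: a=7, p=97, q=15
  k=3: a=4, p=401, q=62

401/62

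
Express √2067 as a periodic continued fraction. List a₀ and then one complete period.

[45; 2, 6, 2, 90]

a₀ = ⌊√2067⌋ = 45.
With m₀=0, d₀=1 and mₖ₊₁ = dₖaₖ − mₖ, dₖ₊₁ = (n − mₖ₊₁²)/dₖ, aₖ₊₁ = ⌊(a₀+mₖ₊₁)/dₖ₊₁⌋:
  k=1: m=45, d=42, a=2
  k=2: m=39, d=13, a=6
  k=3: m=39, d=42, a=2
  k=4: m=45, d=1, a=90
d=1 and a=2a₀=90 at k=4, so the next step gives (m, d) = (45, 42) again — its k=1 value — and the period has length 4.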